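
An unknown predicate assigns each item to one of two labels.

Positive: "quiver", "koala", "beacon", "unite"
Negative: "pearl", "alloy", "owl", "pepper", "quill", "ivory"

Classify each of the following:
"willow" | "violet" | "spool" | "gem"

The common property of the 'Positive' items is: has ≥ 3 vowels. No 'Negative' item has it.

Negative, Positive, Negative, Negative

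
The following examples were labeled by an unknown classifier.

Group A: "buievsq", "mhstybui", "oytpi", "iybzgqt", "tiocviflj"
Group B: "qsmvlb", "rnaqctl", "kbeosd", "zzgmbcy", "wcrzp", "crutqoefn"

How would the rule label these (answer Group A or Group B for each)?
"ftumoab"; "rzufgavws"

Group B, Group B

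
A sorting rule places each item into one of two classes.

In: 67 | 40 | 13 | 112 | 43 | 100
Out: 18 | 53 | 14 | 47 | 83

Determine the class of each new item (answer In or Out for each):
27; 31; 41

Out, In, Out

Every 'In' example satisfies: ≡ 1 (mod 3). None of the 'Out' examples do.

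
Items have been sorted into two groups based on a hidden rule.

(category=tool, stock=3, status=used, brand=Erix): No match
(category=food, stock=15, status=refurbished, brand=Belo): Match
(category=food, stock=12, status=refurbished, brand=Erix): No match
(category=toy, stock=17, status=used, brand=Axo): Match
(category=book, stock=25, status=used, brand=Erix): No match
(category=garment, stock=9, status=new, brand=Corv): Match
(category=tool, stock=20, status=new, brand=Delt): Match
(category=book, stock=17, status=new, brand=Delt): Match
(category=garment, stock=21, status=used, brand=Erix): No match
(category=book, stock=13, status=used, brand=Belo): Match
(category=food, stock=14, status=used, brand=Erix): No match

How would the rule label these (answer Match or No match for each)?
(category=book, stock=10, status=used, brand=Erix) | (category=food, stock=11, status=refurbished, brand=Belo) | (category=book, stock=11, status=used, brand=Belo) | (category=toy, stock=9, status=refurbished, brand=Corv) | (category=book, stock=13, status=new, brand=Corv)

Comparing the two groups points to one rule — brand is not Erix.
No match: (category=book, stock=10, status=used, brand=Erix), since brand is Erix.
Match: (category=food, stock=11, status=refurbished, brand=Belo), since brand is Belo.
Match: (category=book, stock=11, status=used, brand=Belo), since brand is Belo.
Match: (category=toy, stock=9, status=refurbished, brand=Corv), since brand is Corv.
Match: (category=book, stock=13, status=new, brand=Corv), since brand is Corv.

No match, Match, Match, Match, Match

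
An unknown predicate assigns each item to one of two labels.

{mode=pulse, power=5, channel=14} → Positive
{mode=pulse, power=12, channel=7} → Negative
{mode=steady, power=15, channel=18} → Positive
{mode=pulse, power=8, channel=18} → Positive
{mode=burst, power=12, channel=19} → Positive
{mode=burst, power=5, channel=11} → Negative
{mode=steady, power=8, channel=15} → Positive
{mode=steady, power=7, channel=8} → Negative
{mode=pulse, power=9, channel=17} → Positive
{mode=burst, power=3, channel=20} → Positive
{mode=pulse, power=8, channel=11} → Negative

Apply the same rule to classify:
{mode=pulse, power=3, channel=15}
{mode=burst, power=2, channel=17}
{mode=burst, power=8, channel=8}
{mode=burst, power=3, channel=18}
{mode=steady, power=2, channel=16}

Positive, Positive, Negative, Positive, Positive

The rule appears to be: channel ≥ 14.
{mode=pulse, power=3, channel=15}: channel = 15 — has this property, so Positive.
{mode=burst, power=2, channel=17}: channel = 17 — has this property, so Positive.
{mode=burst, power=8, channel=8}: channel = 8 — doesn't qualify, so Negative.
{mode=burst, power=3, channel=18}: channel = 18 — has this property, so Positive.
{mode=steady, power=2, channel=16}: channel = 16 — has this property, so Positive.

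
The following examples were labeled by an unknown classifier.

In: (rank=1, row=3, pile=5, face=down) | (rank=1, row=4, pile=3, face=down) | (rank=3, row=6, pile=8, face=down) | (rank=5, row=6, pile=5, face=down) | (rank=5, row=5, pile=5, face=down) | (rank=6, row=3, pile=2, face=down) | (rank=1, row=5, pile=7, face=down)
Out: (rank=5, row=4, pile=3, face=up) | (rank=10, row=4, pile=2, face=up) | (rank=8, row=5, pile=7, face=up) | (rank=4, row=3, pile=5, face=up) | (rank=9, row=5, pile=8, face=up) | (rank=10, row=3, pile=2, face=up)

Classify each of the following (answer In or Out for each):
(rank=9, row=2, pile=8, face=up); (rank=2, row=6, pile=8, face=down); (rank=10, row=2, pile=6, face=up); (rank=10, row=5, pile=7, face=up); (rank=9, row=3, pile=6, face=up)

The classifier is using: face is down.
(rank=9, row=2, pile=8, face=up) — face is up, hence Out. (rank=2, row=6, pile=8, face=down) — face is down, hence In. (rank=10, row=2, pile=6, face=up) — face is up, hence Out. (rank=10, row=5, pile=7, face=up) — face is up, hence Out. (rank=9, row=3, pile=6, face=up) — face is up, hence Out.

Out, In, Out, Out, Out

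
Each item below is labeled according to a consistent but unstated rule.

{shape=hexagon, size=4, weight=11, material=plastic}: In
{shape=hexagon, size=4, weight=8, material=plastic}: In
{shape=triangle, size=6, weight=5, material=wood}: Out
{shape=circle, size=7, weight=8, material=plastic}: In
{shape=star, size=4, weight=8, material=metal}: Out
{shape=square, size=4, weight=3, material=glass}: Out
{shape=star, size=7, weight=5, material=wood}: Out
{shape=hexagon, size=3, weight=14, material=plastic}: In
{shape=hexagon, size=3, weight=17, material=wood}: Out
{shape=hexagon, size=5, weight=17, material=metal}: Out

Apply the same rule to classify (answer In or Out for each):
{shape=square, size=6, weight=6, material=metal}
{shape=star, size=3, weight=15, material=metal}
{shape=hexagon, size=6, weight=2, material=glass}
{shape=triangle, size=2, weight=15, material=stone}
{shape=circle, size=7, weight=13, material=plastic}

Out, Out, Out, Out, In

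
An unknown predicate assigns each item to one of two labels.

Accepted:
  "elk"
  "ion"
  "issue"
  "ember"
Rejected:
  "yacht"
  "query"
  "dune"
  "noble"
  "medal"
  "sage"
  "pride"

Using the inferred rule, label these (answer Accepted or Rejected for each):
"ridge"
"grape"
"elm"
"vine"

Rejected, Rejected, Accepted, Rejected

All 'Accepted' examples share one property — starts with a vowel — and every 'Rejected' example lacks it.
"ridge": Rejected (starts with 'r').
"grape": Rejected (starts with 'g').
"elm": Accepted (starts with 'e').
"vine": Rejected (starts with 'v').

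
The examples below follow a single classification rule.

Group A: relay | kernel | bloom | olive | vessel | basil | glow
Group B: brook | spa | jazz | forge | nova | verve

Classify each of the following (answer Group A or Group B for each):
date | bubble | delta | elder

The classifier is using: contains 'l'.
Group B: date, since no 'l'. Group A: bubble, since has 'l'. Group A: delta, since has 'l'. Group A: elder, since has 'l'.

Group B, Group A, Group A, Group A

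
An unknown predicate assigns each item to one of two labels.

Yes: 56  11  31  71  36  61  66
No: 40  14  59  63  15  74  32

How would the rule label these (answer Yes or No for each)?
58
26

Every 'Yes' example satisfies: ≡ 1 (mod 5). None of the 'No' examples do.

No, Yes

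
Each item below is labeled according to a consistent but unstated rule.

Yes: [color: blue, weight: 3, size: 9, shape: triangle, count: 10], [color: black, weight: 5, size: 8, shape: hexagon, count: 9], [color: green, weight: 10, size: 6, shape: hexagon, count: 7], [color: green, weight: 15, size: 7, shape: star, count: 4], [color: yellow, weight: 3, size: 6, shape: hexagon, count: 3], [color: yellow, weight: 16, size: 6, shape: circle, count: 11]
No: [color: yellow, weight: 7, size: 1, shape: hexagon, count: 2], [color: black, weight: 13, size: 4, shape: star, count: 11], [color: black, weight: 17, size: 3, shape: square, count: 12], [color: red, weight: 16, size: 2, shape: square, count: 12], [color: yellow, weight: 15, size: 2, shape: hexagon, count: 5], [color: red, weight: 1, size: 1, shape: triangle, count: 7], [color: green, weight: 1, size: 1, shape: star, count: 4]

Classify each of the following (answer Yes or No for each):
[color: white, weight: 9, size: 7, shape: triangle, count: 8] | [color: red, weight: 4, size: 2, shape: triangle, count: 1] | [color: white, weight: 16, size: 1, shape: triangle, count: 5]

'Yes' ⟺ size ≥ 6.
[color: white, weight: 9, size: 7, shape: triangle, count: 8] → size = 7 → Yes. [color: red, weight: 4, size: 2, shape: triangle, count: 1] → size = 2 → No. [color: white, weight: 16, size: 1, shape: triangle, count: 5] → size = 1 → No.

Yes, No, No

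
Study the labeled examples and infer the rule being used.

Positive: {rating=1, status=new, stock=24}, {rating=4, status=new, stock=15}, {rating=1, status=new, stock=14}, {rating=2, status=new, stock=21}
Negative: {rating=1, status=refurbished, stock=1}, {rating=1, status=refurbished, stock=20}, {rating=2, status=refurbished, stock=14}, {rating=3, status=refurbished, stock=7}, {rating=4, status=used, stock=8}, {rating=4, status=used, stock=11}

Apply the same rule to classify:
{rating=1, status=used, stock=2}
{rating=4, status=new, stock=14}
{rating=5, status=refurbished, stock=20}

Looking at the examples, the only property every 'Positive' case has and every 'Negative' case lacks is: status is new.
{rating=1, status=used, stock=2}: status is used — doesn't match, so Negative.
{rating=4, status=new, stock=14}: status is new — matches, so Positive.
{rating=5, status=refurbished, stock=20}: status is refurbished — doesn't match, so Negative.

Negative, Positive, Negative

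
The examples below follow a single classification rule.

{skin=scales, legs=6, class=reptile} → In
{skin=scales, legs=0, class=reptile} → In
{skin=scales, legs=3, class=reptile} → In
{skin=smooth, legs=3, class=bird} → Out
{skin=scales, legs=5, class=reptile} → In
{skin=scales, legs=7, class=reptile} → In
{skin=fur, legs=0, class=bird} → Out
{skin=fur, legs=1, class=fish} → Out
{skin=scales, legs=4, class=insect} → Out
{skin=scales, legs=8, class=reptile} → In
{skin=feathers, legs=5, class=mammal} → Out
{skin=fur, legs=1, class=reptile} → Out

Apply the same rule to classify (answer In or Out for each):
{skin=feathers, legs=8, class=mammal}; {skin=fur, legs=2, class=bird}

Out, Out

Rule: skin is scales AND class is reptile. This holds for each 'In' example and fails for each 'Out' one.
{skin=feathers, legs=8, class=mammal} → skin is feathers, class is mammal → Out. {skin=fur, legs=2, class=bird} → skin is fur, class is bird → Out.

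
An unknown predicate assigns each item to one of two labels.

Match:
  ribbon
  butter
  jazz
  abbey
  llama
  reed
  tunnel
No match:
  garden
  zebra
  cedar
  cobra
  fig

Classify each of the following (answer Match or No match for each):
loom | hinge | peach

Match, No match, No match

The pattern is that an item is 'Match' exactly when: has a double letter.
loom: 'oo' doubled — satisfies this, so Match. hinge: no doubled letter — fails the rule, so No match. peach: no doubled letter — fails the rule, so No match.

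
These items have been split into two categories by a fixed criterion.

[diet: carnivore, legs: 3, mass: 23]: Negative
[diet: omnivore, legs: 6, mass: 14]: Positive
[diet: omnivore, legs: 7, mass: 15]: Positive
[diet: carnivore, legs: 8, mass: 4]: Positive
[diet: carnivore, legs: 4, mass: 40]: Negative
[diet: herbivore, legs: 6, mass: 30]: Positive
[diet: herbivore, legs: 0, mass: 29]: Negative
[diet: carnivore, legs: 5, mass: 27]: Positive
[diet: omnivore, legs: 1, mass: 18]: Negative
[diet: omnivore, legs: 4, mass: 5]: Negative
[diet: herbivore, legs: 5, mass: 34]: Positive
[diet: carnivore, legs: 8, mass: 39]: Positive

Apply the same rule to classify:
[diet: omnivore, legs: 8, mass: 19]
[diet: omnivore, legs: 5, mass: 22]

Positive, Positive

The common property of the 'Positive' items is: legs ≥ 5. No 'Negative' item has it.
[diet: omnivore, legs: 8, mass: 19] — legs = 8, hence Positive.
[diet: omnivore, legs: 5, mass: 22] — legs = 5, hence Positive.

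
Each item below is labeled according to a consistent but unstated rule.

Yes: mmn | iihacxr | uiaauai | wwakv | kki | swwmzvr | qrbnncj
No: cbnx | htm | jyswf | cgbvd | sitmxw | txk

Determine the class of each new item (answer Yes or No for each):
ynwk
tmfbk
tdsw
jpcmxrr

Every 'Yes' example satisfies: has a double letter. None of the 'No' examples do.
ynwk: no doubled letter, does not fit → No. tmfbk: no doubled letter, does not fit → No. tdsw: no doubled letter, does not fit → No. jpcmxrr: 'rr' doubled, qualifies → Yes.

No, No, No, Yes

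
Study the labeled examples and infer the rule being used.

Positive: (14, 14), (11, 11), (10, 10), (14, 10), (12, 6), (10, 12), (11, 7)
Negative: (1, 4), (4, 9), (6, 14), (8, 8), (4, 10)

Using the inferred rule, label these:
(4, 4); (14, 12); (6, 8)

Negative, Positive, Negative

A rule that fits every label: first ≥ 9 — true of each 'Positive' example, false of each 'Negative' one.
(4, 4): first 4, fails this test → Negative. (14, 12): first 14, meets the rule → Positive. (6, 8): first 6, fails this test → Negative.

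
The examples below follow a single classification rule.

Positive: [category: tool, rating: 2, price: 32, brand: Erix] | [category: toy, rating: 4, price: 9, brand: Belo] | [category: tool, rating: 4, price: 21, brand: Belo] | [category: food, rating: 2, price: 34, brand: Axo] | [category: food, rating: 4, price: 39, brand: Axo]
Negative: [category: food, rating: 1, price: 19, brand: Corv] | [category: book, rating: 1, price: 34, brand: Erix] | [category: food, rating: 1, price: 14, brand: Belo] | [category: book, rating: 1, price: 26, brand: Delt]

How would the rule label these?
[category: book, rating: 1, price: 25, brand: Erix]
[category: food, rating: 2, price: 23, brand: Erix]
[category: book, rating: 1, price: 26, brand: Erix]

All 'Positive' examples share one property — rating ≥ 2 — and every 'Negative' example lacks it.
Negative: [category: book, rating: 1, price: 25, brand: Erix], since rating = 1. Positive: [category: food, rating: 2, price: 23, brand: Erix], since rating = 2. Negative: [category: book, rating: 1, price: 26, brand: Erix], since rating = 1.

Negative, Positive, Negative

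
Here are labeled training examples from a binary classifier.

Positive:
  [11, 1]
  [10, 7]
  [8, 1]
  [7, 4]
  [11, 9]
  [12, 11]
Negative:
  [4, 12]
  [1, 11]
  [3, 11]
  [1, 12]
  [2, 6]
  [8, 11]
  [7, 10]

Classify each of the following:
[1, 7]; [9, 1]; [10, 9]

Negative, Positive, Positive

'Positive' ⟺ first > second.
[1, 7]: 1 < 7, does not fit → Negative. [9, 1]: 9 > 1, qualifies → Positive. [10, 9]: 10 > 9, qualifies → Positive.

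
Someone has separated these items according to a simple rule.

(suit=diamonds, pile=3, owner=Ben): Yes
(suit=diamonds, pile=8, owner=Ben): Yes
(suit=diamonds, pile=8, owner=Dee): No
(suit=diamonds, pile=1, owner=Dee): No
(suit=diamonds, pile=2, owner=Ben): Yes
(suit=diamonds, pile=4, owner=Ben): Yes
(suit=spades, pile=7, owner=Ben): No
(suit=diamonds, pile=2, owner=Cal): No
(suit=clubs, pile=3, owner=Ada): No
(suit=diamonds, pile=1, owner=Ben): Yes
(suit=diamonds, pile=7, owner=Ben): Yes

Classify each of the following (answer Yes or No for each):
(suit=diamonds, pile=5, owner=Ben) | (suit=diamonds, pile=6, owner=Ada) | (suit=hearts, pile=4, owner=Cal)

A rule that fits every label: owner is Ben AND suit is diamonds — true of each 'Yes' example, false of each 'No' one.
(suit=diamonds, pile=5, owner=Ben) → owner is Ben, suit is diamonds → Yes. (suit=diamonds, pile=6, owner=Ada) → owner is Ada, suit is diamonds → No. (suit=hearts, pile=4, owner=Cal) → owner is Cal, suit is hearts → No.

Yes, No, No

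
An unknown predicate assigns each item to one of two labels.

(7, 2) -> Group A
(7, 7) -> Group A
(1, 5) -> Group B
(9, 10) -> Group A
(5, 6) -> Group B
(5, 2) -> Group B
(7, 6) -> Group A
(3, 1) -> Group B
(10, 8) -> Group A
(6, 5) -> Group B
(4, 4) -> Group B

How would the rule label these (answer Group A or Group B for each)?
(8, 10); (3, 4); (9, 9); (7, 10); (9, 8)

Group A, Group B, Group A, Group A, Group A

The classifier is using: first ≥ 7.
(8, 10): first 8 — passes, so Group A.
(3, 4): first 3 — doesn't match, so Group B.
(9, 9): first 9 — passes, so Group A.
(7, 10): first 7 — passes, so Group A.
(9, 8): first 9 — passes, so Group A.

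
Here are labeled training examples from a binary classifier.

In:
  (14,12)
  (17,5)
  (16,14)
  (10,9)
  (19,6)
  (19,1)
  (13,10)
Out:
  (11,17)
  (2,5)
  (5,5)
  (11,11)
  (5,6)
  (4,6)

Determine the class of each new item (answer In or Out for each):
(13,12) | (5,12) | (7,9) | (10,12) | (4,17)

In, Out, Out, Out, Out

Rule: first > second. This holds for each 'In' example and fails for each 'Out' one.
(13,12) → 13 > 12 → In. (5,12) → 5 < 12 → Out. (7,9) → 7 < 9 → Out. (10,12) → 10 < 12 → Out. (4,17) → 4 < 17 → Out.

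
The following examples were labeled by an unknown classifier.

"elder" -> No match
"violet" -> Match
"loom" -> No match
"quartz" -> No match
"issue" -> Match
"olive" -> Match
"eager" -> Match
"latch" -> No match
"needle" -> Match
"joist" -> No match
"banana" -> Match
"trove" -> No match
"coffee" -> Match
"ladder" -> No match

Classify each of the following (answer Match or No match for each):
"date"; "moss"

Rule: has ≥ 3 vowels. This holds for each 'Match' example and fails for each 'No match' one.
"date": 2 vowels — lacks this property, so No match.
"moss": 1 vowel — lacks this property, so No match.

No match, No match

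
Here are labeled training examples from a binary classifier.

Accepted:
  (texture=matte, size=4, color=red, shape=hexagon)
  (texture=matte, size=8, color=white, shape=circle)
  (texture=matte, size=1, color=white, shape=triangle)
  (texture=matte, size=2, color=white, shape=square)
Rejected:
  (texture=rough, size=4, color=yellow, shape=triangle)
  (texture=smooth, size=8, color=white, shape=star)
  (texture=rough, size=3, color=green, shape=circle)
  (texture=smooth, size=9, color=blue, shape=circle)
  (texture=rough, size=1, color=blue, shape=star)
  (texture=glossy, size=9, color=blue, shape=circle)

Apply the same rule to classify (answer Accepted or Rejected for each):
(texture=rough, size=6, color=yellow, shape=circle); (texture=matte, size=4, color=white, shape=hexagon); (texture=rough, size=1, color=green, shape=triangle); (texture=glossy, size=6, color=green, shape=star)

A rule that fits every label: texture is matte — true of each 'Accepted' example, false of each 'Rejected' one.
(texture=rough, size=6, color=yellow, shape=circle): Rejected (texture is rough). (texture=matte, size=4, color=white, shape=hexagon): Accepted (texture is matte). (texture=rough, size=1, color=green, shape=triangle): Rejected (texture is rough). (texture=glossy, size=6, color=green, shape=star): Rejected (texture is glossy).

Rejected, Accepted, Rejected, Rejected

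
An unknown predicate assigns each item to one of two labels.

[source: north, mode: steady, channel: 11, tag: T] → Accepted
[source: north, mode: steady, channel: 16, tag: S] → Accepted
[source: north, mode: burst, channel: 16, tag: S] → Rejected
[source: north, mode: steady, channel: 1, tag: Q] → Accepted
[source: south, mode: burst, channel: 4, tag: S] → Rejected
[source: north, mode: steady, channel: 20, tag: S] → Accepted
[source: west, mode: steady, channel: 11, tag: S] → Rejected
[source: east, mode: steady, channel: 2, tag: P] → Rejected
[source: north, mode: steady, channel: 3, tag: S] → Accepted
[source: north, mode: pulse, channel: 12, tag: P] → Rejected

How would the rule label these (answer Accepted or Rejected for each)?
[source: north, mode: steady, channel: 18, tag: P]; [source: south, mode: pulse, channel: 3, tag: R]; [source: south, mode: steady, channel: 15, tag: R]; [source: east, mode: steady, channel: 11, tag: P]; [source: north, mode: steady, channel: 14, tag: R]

The classifier is using: source is north AND mode is steady.
[source: north, mode: steady, channel: 18, tag: P] → source is north, mode is steady → Accepted. [source: south, mode: pulse, channel: 3, tag: R] → source is south, mode is pulse → Rejected. [source: south, mode: steady, channel: 15, tag: R] → source is south, mode is steady → Rejected. [source: east, mode: steady, channel: 11, tag: P] → source is east, mode is steady → Rejected. [source: north, mode: steady, channel: 14, tag: R] → source is north, mode is steady → Accepted.

Accepted, Rejected, Rejected, Rejected, Accepted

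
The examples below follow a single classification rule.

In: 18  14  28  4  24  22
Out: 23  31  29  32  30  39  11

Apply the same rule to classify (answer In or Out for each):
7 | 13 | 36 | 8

The common property of the 'In' items is: even AND at most 28. No 'Out' item has it.
7 → 7 is odd, 7 ≤ 28 → Out. 13 → 13 is odd, 13 ≤ 28 → Out. 36 → 36 is even, 36 > 28 → Out. 8 → 8 is even, 8 ≤ 28 → In.

Out, Out, Out, In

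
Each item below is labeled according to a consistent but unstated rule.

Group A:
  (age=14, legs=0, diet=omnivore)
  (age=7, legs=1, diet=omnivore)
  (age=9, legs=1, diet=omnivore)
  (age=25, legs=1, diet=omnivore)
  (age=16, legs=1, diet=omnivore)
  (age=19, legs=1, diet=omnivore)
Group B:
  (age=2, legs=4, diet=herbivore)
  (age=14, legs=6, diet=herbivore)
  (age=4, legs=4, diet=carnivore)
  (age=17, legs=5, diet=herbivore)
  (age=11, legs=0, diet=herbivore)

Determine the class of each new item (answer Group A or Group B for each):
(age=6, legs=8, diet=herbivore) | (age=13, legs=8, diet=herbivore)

Group B, Group B

One predicate separates the groups cleanly: diet is omnivore.
(age=6, legs=8, diet=herbivore): diet is herbivore — does not fit, so Group B.
(age=13, legs=8, diet=herbivore): diet is herbivore — does not fit, so Group B.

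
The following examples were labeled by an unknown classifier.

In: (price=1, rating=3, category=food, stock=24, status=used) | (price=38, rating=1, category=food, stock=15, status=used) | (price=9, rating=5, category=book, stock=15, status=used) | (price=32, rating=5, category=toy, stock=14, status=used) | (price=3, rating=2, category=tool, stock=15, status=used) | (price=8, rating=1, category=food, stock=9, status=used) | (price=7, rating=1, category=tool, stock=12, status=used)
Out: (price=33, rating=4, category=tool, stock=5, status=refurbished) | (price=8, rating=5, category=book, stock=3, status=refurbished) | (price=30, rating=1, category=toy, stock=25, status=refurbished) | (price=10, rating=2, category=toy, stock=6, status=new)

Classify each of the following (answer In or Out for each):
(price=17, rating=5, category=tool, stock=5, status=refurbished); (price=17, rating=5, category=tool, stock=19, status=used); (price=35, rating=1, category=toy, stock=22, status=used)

Out, In, In

The common property of the 'In' items is: status is used. No 'Out' item has it.
(price=17, rating=5, category=tool, stock=5, status=refurbished): Out (status is refurbished).
(price=17, rating=5, category=tool, stock=19, status=used): In (status is used).
(price=35, rating=1, category=toy, stock=22, status=used): In (status is used).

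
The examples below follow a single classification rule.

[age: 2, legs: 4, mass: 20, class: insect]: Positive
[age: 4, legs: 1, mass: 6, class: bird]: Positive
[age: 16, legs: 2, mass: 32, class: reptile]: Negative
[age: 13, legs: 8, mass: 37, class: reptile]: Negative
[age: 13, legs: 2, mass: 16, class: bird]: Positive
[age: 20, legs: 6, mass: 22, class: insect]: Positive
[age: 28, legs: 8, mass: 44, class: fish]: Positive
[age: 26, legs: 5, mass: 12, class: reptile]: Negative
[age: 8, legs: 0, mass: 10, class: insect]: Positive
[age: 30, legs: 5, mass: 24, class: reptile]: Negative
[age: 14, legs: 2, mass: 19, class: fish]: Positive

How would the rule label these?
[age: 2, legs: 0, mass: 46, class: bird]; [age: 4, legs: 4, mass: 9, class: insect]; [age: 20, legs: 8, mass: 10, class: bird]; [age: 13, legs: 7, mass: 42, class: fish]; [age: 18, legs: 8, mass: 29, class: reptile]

The pattern is that an item is 'Positive' exactly when: class is not reptile.
[age: 2, legs: 0, mass: 46, class: bird]: class is bird, checks out → Positive.
[age: 4, legs: 4, mass: 9, class: insect]: class is insect, checks out → Positive.
[age: 20, legs: 8, mass: 10, class: bird]: class is bird, checks out → Positive.
[age: 13, legs: 7, mass: 42, class: fish]: class is fish, checks out → Positive.
[age: 18, legs: 8, mass: 29, class: reptile]: class is reptile, does not pass → Negative.

Positive, Positive, Positive, Positive, Negative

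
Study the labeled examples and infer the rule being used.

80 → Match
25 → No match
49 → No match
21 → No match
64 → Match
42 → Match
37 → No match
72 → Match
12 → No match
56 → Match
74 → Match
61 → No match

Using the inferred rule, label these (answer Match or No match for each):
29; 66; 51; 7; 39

No match, Match, No match, No match, No match

One predicate separates the groups cleanly: even AND at least 21.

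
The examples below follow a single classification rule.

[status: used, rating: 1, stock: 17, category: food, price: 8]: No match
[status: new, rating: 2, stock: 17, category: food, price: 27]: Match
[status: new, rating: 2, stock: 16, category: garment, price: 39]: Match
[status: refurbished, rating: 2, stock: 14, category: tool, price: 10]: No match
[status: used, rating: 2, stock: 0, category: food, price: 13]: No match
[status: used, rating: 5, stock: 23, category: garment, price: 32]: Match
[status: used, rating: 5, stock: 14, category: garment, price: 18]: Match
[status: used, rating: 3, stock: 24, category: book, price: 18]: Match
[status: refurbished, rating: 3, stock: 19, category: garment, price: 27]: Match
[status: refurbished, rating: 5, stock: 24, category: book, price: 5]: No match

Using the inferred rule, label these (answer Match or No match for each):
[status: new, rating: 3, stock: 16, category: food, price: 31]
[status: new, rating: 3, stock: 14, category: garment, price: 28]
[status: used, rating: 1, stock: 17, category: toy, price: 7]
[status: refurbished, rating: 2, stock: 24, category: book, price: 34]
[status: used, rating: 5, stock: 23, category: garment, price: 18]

Rule: price ≥ 18. This holds for each 'Match' example and fails for each 'No match' one.

Match, Match, No match, Match, Match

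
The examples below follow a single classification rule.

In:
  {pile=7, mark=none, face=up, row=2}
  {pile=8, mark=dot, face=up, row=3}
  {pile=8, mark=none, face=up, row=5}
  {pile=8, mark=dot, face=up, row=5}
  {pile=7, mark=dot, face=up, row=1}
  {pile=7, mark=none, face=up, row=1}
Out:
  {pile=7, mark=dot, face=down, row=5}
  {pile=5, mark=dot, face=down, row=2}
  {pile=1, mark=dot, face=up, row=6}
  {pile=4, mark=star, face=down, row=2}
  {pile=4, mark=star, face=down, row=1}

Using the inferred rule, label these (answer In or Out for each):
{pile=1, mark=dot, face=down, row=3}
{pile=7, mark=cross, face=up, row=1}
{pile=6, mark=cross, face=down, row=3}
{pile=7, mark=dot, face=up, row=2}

Out, In, Out, In

One predicate separates the groups cleanly: face is up AND row ≤ 5.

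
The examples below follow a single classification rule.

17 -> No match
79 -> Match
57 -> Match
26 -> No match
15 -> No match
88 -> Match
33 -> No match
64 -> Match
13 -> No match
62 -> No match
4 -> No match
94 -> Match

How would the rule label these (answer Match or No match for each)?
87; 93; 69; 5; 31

Every 'Match' example satisfies: digit sum ≥ 9. None of the 'No match' examples do.
87 — digit sum 8+7 = 15, hence Match. 93 — digit sum 9+3 = 12, hence Match. 69 — digit sum 6+9 = 15, hence Match. 5 — digit sum 5, hence No match. 31 — digit sum 3+1 = 4, hence No match.

Match, Match, Match, No match, No match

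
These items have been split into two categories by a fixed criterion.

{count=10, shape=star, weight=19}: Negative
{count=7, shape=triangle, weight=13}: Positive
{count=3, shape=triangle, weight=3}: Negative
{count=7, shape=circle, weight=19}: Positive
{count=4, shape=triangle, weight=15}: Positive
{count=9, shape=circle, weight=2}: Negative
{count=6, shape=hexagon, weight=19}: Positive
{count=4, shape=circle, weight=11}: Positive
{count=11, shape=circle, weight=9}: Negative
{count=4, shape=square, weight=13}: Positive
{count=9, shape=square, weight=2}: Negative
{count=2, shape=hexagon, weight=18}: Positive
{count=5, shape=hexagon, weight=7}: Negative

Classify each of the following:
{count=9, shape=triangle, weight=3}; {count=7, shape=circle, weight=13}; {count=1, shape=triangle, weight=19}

Negative, Positive, Positive

All 'Positive' examples share one property — weight ≥ 9 AND count ≤ 7 — and every 'Negative' example lacks it.
Negative: {count=9, shape=triangle, weight=3}, since weight = 3, count = 9.
Positive: {count=7, shape=circle, weight=13}, since weight = 13, count = 7.
Positive: {count=1, shape=triangle, weight=19}, since weight = 19, count = 1.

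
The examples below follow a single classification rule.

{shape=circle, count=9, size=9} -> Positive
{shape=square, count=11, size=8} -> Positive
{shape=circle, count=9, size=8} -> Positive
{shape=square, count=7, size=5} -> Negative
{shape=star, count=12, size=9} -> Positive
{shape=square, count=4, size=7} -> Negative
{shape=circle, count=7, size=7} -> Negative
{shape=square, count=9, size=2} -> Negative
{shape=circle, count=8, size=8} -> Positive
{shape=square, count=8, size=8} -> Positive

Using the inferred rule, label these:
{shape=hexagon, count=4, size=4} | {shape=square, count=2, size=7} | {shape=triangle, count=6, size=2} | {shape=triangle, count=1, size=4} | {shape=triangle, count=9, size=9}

'Positive' ⟺ size ≥ 8.
{shape=hexagon, count=4, size=4}: Negative (size = 4).
{shape=square, count=2, size=7}: Negative (size = 7).
{shape=triangle, count=6, size=2}: Negative (size = 2).
{shape=triangle, count=1, size=4}: Negative (size = 4).
{shape=triangle, count=9, size=9}: Positive (size = 9).

Negative, Negative, Negative, Negative, Positive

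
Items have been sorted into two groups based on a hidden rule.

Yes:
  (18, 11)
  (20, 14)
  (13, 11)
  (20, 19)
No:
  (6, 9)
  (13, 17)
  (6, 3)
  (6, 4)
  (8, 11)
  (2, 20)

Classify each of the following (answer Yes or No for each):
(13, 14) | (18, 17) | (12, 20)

No, Yes, No

Every 'Yes' example satisfies: first > second AND sum ≥ 15. None of the 'No' examples do.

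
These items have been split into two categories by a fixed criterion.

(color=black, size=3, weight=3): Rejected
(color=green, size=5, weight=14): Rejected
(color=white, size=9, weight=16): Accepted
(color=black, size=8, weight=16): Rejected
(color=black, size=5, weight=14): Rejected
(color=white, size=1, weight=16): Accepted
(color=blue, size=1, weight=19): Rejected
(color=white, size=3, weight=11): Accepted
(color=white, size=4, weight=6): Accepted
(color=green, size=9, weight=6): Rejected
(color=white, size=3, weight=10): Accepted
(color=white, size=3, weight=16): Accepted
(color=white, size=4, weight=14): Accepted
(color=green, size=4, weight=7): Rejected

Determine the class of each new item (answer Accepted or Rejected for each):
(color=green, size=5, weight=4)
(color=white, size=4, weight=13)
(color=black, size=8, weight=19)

Rejected, Accepted, Rejected

'Accepted' ⟺ color is white.
(color=green, size=5, weight=4) → color is green → Rejected.
(color=white, size=4, weight=13) → color is white → Accepted.
(color=black, size=8, weight=19) → color is black → Rejected.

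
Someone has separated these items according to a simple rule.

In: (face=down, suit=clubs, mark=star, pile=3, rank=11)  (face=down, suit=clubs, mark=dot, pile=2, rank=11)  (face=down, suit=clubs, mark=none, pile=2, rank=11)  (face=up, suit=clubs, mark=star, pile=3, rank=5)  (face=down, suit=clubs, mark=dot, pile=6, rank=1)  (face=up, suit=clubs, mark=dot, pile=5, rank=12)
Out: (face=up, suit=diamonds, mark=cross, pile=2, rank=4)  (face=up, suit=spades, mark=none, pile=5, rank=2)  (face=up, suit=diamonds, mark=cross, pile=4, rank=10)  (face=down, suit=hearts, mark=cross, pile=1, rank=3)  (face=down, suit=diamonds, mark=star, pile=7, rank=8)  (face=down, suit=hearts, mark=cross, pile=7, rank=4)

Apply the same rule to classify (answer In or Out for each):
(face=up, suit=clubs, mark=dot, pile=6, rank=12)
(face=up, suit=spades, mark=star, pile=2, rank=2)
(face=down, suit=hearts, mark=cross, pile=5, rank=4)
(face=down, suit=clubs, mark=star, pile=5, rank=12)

In, Out, Out, In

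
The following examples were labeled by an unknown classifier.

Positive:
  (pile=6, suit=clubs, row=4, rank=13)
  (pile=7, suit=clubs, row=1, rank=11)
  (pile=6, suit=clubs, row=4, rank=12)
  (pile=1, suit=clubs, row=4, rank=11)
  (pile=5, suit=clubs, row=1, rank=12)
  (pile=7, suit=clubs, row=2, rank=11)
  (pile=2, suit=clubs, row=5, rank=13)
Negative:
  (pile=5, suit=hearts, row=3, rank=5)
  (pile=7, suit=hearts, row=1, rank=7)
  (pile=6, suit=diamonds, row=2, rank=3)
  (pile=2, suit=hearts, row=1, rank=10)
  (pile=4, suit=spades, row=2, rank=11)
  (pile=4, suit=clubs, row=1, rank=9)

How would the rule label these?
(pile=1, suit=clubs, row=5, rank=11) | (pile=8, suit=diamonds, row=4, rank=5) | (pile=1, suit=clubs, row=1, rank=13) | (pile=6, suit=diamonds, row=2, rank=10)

Rule: suit is clubs AND rank ≥ 10. This holds for each 'Positive' example and fails for each 'Negative' one.
(pile=1, suit=clubs, row=5, rank=11): suit is clubs, rank = 11 — satisfies this, so Positive.
(pile=8, suit=diamonds, row=4, rank=5): suit is diamonds, rank = 5 — doesn't qualify, so Negative.
(pile=1, suit=clubs, row=1, rank=13): suit is clubs, rank = 13 — satisfies this, so Positive.
(pile=6, suit=diamonds, row=2, rank=10): suit is diamonds, rank = 10 — doesn't qualify, so Negative.

Positive, Negative, Positive, Negative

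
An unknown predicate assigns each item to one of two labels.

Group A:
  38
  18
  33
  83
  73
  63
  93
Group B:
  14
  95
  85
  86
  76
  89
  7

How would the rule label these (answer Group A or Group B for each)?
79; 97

Group B, Group B

Comparing the two groups points to one rule — ≡ 3 (mod 5).
79: 79 mod 5 = 4, doesn't match → Group B. 97: 97 mod 5 = 2, doesn't match → Group B.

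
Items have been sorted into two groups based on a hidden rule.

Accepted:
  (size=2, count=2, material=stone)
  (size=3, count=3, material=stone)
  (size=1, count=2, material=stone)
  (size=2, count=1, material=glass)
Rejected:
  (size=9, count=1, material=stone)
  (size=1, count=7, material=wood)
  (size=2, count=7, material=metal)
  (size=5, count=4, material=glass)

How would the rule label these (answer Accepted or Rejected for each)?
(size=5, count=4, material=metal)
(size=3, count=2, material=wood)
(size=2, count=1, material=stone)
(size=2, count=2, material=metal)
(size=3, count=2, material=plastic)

Rejected, Accepted, Accepted, Accepted, Accepted

'Accepted' ⟺ size ≤ 3 AND count ≤ 3.
(size=5, count=4, material=metal) → size = 5, count = 4 → Rejected. (size=3, count=2, material=wood) → size = 3, count = 2 → Accepted. (size=2, count=1, material=stone) → size = 2, count = 1 → Accepted. (size=2, count=2, material=metal) → size = 2, count = 2 → Accepted. (size=3, count=2, material=plastic) → size = 3, count = 2 → Accepted.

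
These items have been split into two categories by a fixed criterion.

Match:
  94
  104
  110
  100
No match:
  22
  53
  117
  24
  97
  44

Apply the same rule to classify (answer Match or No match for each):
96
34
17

The common property of the 'Match' items is: even AND at least 53. No 'No match' item has it.
96 → 96 is even, 96 ≥ 53 → Match.
34 → 34 is even, 34 < 53 → No match.
17 → 17 is odd, 17 < 53 → No match.

Match, No match, No match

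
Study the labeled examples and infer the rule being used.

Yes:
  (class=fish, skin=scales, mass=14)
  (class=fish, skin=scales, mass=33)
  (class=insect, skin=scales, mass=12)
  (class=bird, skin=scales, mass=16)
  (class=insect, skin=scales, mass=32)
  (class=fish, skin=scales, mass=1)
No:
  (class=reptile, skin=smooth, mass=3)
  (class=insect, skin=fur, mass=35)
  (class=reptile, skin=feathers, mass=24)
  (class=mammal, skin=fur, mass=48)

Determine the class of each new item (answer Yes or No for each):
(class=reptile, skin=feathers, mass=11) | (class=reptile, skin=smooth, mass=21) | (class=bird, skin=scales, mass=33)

No, No, Yes

Rule: skin is scales. This holds for each 'Yes' example and fails for each 'No' one.
(class=reptile, skin=feathers, mass=11) — skin is feathers, hence No.
(class=reptile, skin=smooth, mass=21) — skin is smooth, hence No.
(class=bird, skin=scales, mass=33) — skin is scales, hence Yes.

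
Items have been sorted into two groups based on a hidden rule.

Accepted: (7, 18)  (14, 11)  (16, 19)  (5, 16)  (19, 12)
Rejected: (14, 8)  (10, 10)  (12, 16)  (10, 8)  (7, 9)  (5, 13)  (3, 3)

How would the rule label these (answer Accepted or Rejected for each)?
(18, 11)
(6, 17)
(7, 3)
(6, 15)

Accepted, Accepted, Rejected, Accepted

Checking candidate rules against both groups, what survives is: sum is odd.
Accepted: (18, 11), since 18+11 = 29. Accepted: (6, 17), since 6+17 = 23. Rejected: (7, 3), since 7+3 = 10. Accepted: (6, 15), since 6+15 = 21.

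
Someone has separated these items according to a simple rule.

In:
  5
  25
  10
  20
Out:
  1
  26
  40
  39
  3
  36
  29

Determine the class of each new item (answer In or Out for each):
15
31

The rule appears to be: multiple of 5 AND at most 25.
In: 15, since 15 = 5·3, 15 ≤ 25. Out: 31, since 31 = 5·6 + 1, 31 > 25.

In, Out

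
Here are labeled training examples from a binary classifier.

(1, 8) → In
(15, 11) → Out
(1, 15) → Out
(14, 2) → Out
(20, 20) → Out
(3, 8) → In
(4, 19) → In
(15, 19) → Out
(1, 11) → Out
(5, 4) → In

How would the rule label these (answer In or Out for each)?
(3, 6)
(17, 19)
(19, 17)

Rule: sum is odd. This holds for each 'In' example and fails for each 'Out' one.

In, Out, Out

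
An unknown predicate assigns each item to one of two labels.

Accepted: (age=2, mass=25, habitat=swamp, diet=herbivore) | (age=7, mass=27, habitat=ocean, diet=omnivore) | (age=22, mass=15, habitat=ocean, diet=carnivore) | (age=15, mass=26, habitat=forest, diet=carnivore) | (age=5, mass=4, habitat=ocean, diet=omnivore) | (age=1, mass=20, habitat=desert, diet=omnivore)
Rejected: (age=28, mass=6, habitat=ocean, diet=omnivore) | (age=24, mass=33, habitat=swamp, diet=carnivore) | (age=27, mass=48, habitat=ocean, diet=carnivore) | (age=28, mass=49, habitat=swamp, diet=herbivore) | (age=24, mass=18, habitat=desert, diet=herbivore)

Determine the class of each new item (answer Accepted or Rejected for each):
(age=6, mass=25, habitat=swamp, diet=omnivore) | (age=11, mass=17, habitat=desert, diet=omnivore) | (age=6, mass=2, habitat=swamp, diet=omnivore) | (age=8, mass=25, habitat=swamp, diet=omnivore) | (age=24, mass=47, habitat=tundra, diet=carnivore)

'Accepted' ⟺ age ≤ 22.

Accepted, Accepted, Accepted, Accepted, Rejected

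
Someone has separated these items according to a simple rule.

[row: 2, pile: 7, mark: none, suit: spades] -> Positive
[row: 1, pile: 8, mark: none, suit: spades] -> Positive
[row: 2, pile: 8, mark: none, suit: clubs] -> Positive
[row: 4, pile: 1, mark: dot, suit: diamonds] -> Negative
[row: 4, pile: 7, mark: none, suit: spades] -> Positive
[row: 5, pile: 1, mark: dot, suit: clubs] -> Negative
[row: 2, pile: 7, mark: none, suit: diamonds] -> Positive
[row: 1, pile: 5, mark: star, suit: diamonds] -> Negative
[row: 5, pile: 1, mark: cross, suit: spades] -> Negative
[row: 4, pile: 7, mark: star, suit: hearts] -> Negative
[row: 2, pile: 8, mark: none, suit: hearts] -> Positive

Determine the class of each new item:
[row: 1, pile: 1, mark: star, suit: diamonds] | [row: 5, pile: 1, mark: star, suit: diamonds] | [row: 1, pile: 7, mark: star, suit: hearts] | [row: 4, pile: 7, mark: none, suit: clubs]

Comparing the two groups points to one rule — mark is none.

Negative, Negative, Negative, Positive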